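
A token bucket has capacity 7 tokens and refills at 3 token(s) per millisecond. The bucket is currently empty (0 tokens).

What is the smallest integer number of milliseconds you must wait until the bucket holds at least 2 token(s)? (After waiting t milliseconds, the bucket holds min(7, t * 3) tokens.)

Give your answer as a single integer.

Need t * 3 >= 2, so t >= 2/3.
Smallest integer t = ceil(2/3) = 1.

Answer: 1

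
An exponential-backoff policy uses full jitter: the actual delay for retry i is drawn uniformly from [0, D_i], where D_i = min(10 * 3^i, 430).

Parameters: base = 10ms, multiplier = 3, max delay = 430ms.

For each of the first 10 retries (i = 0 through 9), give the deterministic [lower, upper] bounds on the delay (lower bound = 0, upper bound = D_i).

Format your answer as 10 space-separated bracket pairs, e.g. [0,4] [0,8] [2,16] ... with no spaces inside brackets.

Computing bounds per retry:
  i=0: D_i=min(10*3^0,430)=10, bounds=[0,10]
  i=1: D_i=min(10*3^1,430)=30, bounds=[0,30]
  i=2: D_i=min(10*3^2,430)=90, bounds=[0,90]
  i=3: D_i=min(10*3^3,430)=270, bounds=[0,270]
  i=4: D_i=min(10*3^4,430)=430, bounds=[0,430]
  i=5: D_i=min(10*3^5,430)=430, bounds=[0,430]
  i=6: D_i=min(10*3^6,430)=430, bounds=[0,430]
  i=7: D_i=min(10*3^7,430)=430, bounds=[0,430]
  i=8: D_i=min(10*3^8,430)=430, bounds=[0,430]
  i=9: D_i=min(10*3^9,430)=430, bounds=[0,430]

Answer: [0,10] [0,30] [0,90] [0,270] [0,430] [0,430] [0,430] [0,430] [0,430] [0,430]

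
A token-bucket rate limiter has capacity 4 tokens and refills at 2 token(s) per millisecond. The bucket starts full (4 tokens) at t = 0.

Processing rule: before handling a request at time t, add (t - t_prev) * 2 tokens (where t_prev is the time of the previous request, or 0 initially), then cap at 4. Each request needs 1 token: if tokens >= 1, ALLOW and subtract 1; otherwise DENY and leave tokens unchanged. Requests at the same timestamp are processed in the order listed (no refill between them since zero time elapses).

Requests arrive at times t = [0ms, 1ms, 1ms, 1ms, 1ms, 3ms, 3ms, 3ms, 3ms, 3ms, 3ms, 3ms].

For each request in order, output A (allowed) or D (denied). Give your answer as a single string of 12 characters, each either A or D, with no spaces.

Simulating step by step:
  req#1 t=0ms: ALLOW
  req#2 t=1ms: ALLOW
  req#3 t=1ms: ALLOW
  req#4 t=1ms: ALLOW
  req#5 t=1ms: ALLOW
  req#6 t=3ms: ALLOW
  req#7 t=3ms: ALLOW
  req#8 t=3ms: ALLOW
  req#9 t=3ms: ALLOW
  req#10 t=3ms: DENY
  req#11 t=3ms: DENY
  req#12 t=3ms: DENY

Answer: AAAAAAAAADDD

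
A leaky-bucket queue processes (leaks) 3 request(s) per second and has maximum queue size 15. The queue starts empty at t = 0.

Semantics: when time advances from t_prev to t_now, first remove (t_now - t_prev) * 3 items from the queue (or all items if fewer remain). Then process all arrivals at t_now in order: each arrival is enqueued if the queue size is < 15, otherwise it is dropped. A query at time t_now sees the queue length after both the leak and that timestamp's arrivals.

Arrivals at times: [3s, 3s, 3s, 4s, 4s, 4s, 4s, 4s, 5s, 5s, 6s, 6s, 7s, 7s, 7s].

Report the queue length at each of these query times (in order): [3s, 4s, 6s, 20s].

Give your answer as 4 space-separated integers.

Queue lengths at query times:
  query t=3s: backlog = 3
  query t=4s: backlog = 5
  query t=6s: backlog = 3
  query t=20s: backlog = 0

Answer: 3 5 3 0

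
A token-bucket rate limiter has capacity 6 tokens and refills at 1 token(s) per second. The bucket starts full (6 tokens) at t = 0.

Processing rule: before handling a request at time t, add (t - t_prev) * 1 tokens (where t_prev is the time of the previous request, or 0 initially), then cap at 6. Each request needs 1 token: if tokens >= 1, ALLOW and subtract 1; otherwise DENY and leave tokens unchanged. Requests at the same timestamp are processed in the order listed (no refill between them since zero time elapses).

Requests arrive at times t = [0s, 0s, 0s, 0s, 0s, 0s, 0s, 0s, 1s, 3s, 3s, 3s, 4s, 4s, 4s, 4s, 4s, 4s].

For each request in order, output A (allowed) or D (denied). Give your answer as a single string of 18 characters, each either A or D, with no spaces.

Simulating step by step:
  req#1 t=0s: ALLOW
  req#2 t=0s: ALLOW
  req#3 t=0s: ALLOW
  req#4 t=0s: ALLOW
  req#5 t=0s: ALLOW
  req#6 t=0s: ALLOW
  req#7 t=0s: DENY
  req#8 t=0s: DENY
  req#9 t=1s: ALLOW
  req#10 t=3s: ALLOW
  req#11 t=3s: ALLOW
  req#12 t=3s: DENY
  req#13 t=4s: ALLOW
  req#14 t=4s: DENY
  req#15 t=4s: DENY
  req#16 t=4s: DENY
  req#17 t=4s: DENY
  req#18 t=4s: DENY

Answer: AAAAAADDAAADADDDDD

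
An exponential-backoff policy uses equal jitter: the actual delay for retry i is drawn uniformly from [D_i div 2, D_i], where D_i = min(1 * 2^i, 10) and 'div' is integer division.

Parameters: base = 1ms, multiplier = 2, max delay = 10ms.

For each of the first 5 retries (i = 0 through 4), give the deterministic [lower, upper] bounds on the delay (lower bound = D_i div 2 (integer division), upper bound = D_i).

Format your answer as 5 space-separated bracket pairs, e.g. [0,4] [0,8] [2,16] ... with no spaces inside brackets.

Answer: [0,1] [1,2] [2,4] [4,8] [5,10]

Derivation:
Computing bounds per retry:
  i=0: D_i=min(1*2^0,10)=1, bounds=[0,1]
  i=1: D_i=min(1*2^1,10)=2, bounds=[1,2]
  i=2: D_i=min(1*2^2,10)=4, bounds=[2,4]
  i=3: D_i=min(1*2^3,10)=8, bounds=[4,8]
  i=4: D_i=min(1*2^4,10)=10, bounds=[5,10]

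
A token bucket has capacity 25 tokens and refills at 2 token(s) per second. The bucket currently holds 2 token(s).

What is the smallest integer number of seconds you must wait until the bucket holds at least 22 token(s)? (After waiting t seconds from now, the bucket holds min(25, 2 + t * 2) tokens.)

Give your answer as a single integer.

Need 2 + t * 2 >= 22, so t >= 20/2.
Smallest integer t = ceil(20/2) = 10.

Answer: 10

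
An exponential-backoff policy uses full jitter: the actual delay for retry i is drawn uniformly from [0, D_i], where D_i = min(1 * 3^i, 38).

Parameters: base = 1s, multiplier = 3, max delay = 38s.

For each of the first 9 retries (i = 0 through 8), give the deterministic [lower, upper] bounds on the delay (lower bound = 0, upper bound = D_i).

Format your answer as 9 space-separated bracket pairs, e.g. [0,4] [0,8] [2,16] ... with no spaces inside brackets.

Answer: [0,1] [0,3] [0,9] [0,27] [0,38] [0,38] [0,38] [0,38] [0,38]

Derivation:
Computing bounds per retry:
  i=0: D_i=min(1*3^0,38)=1, bounds=[0,1]
  i=1: D_i=min(1*3^1,38)=3, bounds=[0,3]
  i=2: D_i=min(1*3^2,38)=9, bounds=[0,9]
  i=3: D_i=min(1*3^3,38)=27, bounds=[0,27]
  i=4: D_i=min(1*3^4,38)=38, bounds=[0,38]
  i=5: D_i=min(1*3^5,38)=38, bounds=[0,38]
  i=6: D_i=min(1*3^6,38)=38, bounds=[0,38]
  i=7: D_i=min(1*3^7,38)=38, bounds=[0,38]
  i=8: D_i=min(1*3^8,38)=38, bounds=[0,38]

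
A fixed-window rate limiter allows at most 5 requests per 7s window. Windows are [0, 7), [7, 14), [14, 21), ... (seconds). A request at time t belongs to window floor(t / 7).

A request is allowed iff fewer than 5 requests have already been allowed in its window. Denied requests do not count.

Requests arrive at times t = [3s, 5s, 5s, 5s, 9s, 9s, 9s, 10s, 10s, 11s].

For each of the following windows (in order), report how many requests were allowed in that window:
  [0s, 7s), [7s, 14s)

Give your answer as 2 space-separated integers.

Answer: 4 5

Derivation:
Processing requests:
  req#1 t=3s (window 0): ALLOW
  req#2 t=5s (window 0): ALLOW
  req#3 t=5s (window 0): ALLOW
  req#4 t=5s (window 0): ALLOW
  req#5 t=9s (window 1): ALLOW
  req#6 t=9s (window 1): ALLOW
  req#7 t=9s (window 1): ALLOW
  req#8 t=10s (window 1): ALLOW
  req#9 t=10s (window 1): ALLOW
  req#10 t=11s (window 1): DENY

Allowed counts by window: 4 5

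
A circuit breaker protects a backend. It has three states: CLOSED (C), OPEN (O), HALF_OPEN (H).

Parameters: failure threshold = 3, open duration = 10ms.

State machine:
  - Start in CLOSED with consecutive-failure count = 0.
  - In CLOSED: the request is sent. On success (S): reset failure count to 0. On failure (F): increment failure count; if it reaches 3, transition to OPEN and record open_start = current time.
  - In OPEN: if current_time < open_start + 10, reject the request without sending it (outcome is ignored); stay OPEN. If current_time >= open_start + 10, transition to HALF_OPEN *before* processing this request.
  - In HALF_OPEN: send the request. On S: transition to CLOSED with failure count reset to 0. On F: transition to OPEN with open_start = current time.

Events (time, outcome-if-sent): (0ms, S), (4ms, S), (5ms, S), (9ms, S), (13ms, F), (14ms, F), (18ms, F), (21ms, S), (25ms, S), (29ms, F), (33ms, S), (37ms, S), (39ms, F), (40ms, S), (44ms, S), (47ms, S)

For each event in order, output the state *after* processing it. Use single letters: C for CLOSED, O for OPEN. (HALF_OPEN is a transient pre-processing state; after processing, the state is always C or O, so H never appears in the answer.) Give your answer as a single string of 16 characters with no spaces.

Answer: CCCCCCOOOOOOOOOO

Derivation:
State after each event:
  event#1 t=0ms outcome=S: state=CLOSED
  event#2 t=4ms outcome=S: state=CLOSED
  event#3 t=5ms outcome=S: state=CLOSED
  event#4 t=9ms outcome=S: state=CLOSED
  event#5 t=13ms outcome=F: state=CLOSED
  event#6 t=14ms outcome=F: state=CLOSED
  event#7 t=18ms outcome=F: state=OPEN
  event#8 t=21ms outcome=S: state=OPEN
  event#9 t=25ms outcome=S: state=OPEN
  event#10 t=29ms outcome=F: state=OPEN
  event#11 t=33ms outcome=S: state=OPEN
  event#12 t=37ms outcome=S: state=OPEN
  event#13 t=39ms outcome=F: state=OPEN
  event#14 t=40ms outcome=S: state=OPEN
  event#15 t=44ms outcome=S: state=OPEN
  event#16 t=47ms outcome=S: state=OPEN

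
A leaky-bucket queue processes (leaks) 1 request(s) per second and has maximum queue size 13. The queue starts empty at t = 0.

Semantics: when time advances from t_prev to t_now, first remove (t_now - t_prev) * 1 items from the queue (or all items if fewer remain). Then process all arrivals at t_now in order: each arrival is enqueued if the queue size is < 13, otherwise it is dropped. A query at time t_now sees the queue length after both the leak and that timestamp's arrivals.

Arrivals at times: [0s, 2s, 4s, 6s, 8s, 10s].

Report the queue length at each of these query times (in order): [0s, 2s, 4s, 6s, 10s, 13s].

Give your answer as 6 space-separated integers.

Answer: 1 1 1 1 1 0

Derivation:
Queue lengths at query times:
  query t=0s: backlog = 1
  query t=2s: backlog = 1
  query t=4s: backlog = 1
  query t=6s: backlog = 1
  query t=10s: backlog = 1
  query t=13s: backlog = 0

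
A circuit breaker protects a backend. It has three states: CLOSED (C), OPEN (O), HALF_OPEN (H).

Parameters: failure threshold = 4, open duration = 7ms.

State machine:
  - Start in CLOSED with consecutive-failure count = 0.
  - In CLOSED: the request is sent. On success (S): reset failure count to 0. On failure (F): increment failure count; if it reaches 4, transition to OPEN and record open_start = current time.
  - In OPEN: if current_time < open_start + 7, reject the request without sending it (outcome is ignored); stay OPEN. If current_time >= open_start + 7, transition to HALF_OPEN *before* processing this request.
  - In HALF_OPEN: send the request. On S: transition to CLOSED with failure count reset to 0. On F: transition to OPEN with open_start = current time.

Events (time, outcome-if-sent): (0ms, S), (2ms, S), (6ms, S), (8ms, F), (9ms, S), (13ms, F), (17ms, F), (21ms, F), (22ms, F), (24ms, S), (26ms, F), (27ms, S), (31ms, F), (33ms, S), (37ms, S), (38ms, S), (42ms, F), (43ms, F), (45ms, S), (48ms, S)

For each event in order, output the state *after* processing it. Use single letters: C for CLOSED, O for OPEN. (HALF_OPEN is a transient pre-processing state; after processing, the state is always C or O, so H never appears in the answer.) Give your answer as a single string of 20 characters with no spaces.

State after each event:
  event#1 t=0ms outcome=S: state=CLOSED
  event#2 t=2ms outcome=S: state=CLOSED
  event#3 t=6ms outcome=S: state=CLOSED
  event#4 t=8ms outcome=F: state=CLOSED
  event#5 t=9ms outcome=S: state=CLOSED
  event#6 t=13ms outcome=F: state=CLOSED
  event#7 t=17ms outcome=F: state=CLOSED
  event#8 t=21ms outcome=F: state=CLOSED
  event#9 t=22ms outcome=F: state=OPEN
  event#10 t=24ms outcome=S: state=OPEN
  event#11 t=26ms outcome=F: state=OPEN
  event#12 t=27ms outcome=S: state=OPEN
  event#13 t=31ms outcome=F: state=OPEN
  event#14 t=33ms outcome=S: state=OPEN
  event#15 t=37ms outcome=S: state=OPEN
  event#16 t=38ms outcome=S: state=CLOSED
  event#17 t=42ms outcome=F: state=CLOSED
  event#18 t=43ms outcome=F: state=CLOSED
  event#19 t=45ms outcome=S: state=CLOSED
  event#20 t=48ms outcome=S: state=CLOSED

Answer: CCCCCCCCOOOOOOOCCCCC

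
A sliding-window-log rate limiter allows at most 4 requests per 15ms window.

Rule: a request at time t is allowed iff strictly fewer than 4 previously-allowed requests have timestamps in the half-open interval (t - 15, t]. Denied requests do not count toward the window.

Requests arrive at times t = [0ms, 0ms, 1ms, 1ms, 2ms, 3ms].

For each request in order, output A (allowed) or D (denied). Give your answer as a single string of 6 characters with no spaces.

Tracking allowed requests in the window:
  req#1 t=0ms: ALLOW
  req#2 t=0ms: ALLOW
  req#3 t=1ms: ALLOW
  req#4 t=1ms: ALLOW
  req#5 t=2ms: DENY
  req#6 t=3ms: DENY

Answer: AAAADD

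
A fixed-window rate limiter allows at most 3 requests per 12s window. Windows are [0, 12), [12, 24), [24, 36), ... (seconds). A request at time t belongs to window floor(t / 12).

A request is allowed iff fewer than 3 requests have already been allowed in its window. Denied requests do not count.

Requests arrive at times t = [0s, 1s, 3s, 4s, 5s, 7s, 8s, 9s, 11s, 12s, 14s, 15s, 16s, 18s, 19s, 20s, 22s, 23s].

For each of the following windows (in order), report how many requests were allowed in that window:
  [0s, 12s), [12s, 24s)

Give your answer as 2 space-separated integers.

Processing requests:
  req#1 t=0s (window 0): ALLOW
  req#2 t=1s (window 0): ALLOW
  req#3 t=3s (window 0): ALLOW
  req#4 t=4s (window 0): DENY
  req#5 t=5s (window 0): DENY
  req#6 t=7s (window 0): DENY
  req#7 t=8s (window 0): DENY
  req#8 t=9s (window 0): DENY
  req#9 t=11s (window 0): DENY
  req#10 t=12s (window 1): ALLOW
  req#11 t=14s (window 1): ALLOW
  req#12 t=15s (window 1): ALLOW
  req#13 t=16s (window 1): DENY
  req#14 t=18s (window 1): DENY
  req#15 t=19s (window 1): DENY
  req#16 t=20s (window 1): DENY
  req#17 t=22s (window 1): DENY
  req#18 t=23s (window 1): DENY

Allowed counts by window: 3 3

Answer: 3 3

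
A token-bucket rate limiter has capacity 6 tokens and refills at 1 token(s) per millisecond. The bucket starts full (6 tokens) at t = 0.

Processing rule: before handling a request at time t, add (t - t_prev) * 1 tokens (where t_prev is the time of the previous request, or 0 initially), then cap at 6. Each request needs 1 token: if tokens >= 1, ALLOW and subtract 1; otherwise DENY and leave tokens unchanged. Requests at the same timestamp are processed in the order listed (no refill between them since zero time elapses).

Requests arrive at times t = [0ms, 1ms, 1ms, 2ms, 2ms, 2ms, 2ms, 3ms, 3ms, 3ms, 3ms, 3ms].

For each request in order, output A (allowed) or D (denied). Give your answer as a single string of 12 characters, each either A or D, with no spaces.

Simulating step by step:
  req#1 t=0ms: ALLOW
  req#2 t=1ms: ALLOW
  req#3 t=1ms: ALLOW
  req#4 t=2ms: ALLOW
  req#5 t=2ms: ALLOW
  req#6 t=2ms: ALLOW
  req#7 t=2ms: ALLOW
  req#8 t=3ms: ALLOW
  req#9 t=3ms: ALLOW
  req#10 t=3ms: DENY
  req#11 t=3ms: DENY
  req#12 t=3ms: DENY

Answer: AAAAAAAAADDD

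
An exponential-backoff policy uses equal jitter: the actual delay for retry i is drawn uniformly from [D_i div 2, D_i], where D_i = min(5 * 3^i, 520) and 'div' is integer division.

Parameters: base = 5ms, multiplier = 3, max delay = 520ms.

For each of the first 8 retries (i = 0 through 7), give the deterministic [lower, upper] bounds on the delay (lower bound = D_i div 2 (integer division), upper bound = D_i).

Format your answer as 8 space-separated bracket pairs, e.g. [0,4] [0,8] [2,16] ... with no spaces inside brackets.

Computing bounds per retry:
  i=0: D_i=min(5*3^0,520)=5, bounds=[2,5]
  i=1: D_i=min(5*3^1,520)=15, bounds=[7,15]
  i=2: D_i=min(5*3^2,520)=45, bounds=[22,45]
  i=3: D_i=min(5*3^3,520)=135, bounds=[67,135]
  i=4: D_i=min(5*3^4,520)=405, bounds=[202,405]
  i=5: D_i=min(5*3^5,520)=520, bounds=[260,520]
  i=6: D_i=min(5*3^6,520)=520, bounds=[260,520]
  i=7: D_i=min(5*3^7,520)=520, bounds=[260,520]

Answer: [2,5] [7,15] [22,45] [67,135] [202,405] [260,520] [260,520] [260,520]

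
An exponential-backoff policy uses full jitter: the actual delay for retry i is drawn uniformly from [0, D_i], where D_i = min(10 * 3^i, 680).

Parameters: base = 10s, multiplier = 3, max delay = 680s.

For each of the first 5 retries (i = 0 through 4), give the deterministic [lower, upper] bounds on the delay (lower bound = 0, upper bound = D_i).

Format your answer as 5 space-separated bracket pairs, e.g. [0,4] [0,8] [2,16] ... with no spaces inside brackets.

Answer: [0,10] [0,30] [0,90] [0,270] [0,680]

Derivation:
Computing bounds per retry:
  i=0: D_i=min(10*3^0,680)=10, bounds=[0,10]
  i=1: D_i=min(10*3^1,680)=30, bounds=[0,30]
  i=2: D_i=min(10*3^2,680)=90, bounds=[0,90]
  i=3: D_i=min(10*3^3,680)=270, bounds=[0,270]
  i=4: D_i=min(10*3^4,680)=680, bounds=[0,680]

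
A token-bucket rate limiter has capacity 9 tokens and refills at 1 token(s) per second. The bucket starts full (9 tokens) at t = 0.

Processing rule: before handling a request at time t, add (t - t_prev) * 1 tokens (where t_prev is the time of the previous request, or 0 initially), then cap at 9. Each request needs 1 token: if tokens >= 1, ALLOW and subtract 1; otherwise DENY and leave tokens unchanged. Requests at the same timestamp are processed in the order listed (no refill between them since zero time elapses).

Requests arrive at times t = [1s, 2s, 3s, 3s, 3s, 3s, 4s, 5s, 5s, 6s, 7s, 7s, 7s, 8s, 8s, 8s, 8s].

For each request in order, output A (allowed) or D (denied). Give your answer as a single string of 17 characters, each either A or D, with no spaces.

Answer: AAAAAAAAAAAAAAAAD

Derivation:
Simulating step by step:
  req#1 t=1s: ALLOW
  req#2 t=2s: ALLOW
  req#3 t=3s: ALLOW
  req#4 t=3s: ALLOW
  req#5 t=3s: ALLOW
  req#6 t=3s: ALLOW
  req#7 t=4s: ALLOW
  req#8 t=5s: ALLOW
  req#9 t=5s: ALLOW
  req#10 t=6s: ALLOW
  req#11 t=7s: ALLOW
  req#12 t=7s: ALLOW
  req#13 t=7s: ALLOW
  req#14 t=8s: ALLOW
  req#15 t=8s: ALLOW
  req#16 t=8s: ALLOW
  req#17 t=8s: DENY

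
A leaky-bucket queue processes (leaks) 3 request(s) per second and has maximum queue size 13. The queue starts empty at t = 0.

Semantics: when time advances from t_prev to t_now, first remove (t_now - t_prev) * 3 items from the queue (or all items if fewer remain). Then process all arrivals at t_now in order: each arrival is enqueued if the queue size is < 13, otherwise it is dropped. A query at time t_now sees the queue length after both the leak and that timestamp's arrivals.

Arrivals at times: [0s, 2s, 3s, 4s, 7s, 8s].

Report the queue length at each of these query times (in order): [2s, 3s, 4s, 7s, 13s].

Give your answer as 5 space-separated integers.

Answer: 1 1 1 1 0

Derivation:
Queue lengths at query times:
  query t=2s: backlog = 1
  query t=3s: backlog = 1
  query t=4s: backlog = 1
  query t=7s: backlog = 1
  query t=13s: backlog = 0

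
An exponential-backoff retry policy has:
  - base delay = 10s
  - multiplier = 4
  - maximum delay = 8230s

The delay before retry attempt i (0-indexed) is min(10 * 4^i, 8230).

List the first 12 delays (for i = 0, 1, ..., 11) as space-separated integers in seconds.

Computing each delay:
  i=0: min(10*4^0, 8230) = 10
  i=1: min(10*4^1, 8230) = 40
  i=2: min(10*4^2, 8230) = 160
  i=3: min(10*4^3, 8230) = 640
  i=4: min(10*4^4, 8230) = 2560
  i=5: min(10*4^5, 8230) = 8230
  i=6: min(10*4^6, 8230) = 8230
  i=7: min(10*4^7, 8230) = 8230
  i=8: min(10*4^8, 8230) = 8230
  i=9: min(10*4^9, 8230) = 8230
  i=10: min(10*4^10, 8230) = 8230
  i=11: min(10*4^11, 8230) = 8230

Answer: 10 40 160 640 2560 8230 8230 8230 8230 8230 8230 8230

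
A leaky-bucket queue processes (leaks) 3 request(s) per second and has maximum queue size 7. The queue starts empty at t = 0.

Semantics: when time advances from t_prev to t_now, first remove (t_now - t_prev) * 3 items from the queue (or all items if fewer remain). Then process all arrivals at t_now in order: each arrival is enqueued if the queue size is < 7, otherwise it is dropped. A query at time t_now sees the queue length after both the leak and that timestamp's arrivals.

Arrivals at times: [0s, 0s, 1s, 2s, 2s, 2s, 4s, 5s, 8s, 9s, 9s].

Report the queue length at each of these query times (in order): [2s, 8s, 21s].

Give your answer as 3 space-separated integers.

Answer: 3 1 0

Derivation:
Queue lengths at query times:
  query t=2s: backlog = 3
  query t=8s: backlog = 1
  query t=21s: backlog = 0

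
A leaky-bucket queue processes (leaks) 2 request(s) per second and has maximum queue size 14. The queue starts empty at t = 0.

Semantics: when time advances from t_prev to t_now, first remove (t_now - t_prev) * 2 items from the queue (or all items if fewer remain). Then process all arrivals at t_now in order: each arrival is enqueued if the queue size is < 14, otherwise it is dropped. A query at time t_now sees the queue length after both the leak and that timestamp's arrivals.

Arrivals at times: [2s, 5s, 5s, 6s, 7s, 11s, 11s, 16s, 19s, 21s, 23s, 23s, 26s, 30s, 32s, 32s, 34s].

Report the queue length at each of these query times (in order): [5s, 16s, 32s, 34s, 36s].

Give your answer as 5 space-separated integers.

Queue lengths at query times:
  query t=5s: backlog = 2
  query t=16s: backlog = 1
  query t=32s: backlog = 2
  query t=34s: backlog = 1
  query t=36s: backlog = 0

Answer: 2 1 2 1 0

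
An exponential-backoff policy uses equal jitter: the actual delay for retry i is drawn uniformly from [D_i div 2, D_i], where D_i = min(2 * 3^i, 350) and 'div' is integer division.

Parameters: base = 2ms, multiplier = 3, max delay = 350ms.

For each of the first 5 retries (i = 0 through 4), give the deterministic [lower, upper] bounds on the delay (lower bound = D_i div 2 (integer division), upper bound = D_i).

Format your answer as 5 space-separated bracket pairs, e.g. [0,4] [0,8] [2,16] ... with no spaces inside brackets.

Computing bounds per retry:
  i=0: D_i=min(2*3^0,350)=2, bounds=[1,2]
  i=1: D_i=min(2*3^1,350)=6, bounds=[3,6]
  i=2: D_i=min(2*3^2,350)=18, bounds=[9,18]
  i=3: D_i=min(2*3^3,350)=54, bounds=[27,54]
  i=4: D_i=min(2*3^4,350)=162, bounds=[81,162]

Answer: [1,2] [3,6] [9,18] [27,54] [81,162]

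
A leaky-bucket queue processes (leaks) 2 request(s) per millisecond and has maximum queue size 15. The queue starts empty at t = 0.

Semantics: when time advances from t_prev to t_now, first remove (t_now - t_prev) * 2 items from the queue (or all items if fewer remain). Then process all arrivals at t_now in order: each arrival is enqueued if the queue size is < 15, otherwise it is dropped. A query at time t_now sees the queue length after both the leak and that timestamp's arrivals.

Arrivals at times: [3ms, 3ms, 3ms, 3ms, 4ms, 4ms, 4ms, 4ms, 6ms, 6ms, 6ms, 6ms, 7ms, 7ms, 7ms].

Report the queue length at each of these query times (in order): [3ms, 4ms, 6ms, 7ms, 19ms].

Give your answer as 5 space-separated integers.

Answer: 4 6 6 7 0

Derivation:
Queue lengths at query times:
  query t=3ms: backlog = 4
  query t=4ms: backlog = 6
  query t=6ms: backlog = 6
  query t=7ms: backlog = 7
  query t=19ms: backlog = 0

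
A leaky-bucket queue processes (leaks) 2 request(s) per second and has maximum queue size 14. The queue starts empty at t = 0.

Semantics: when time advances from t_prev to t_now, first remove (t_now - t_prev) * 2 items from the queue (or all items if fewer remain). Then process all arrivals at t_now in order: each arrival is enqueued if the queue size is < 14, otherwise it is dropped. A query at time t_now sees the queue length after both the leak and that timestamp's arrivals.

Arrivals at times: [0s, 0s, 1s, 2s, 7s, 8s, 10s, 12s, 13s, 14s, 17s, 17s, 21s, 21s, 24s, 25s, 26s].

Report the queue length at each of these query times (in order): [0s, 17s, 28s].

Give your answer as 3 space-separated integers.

Answer: 2 2 0

Derivation:
Queue lengths at query times:
  query t=0s: backlog = 2
  query t=17s: backlog = 2
  query t=28s: backlog = 0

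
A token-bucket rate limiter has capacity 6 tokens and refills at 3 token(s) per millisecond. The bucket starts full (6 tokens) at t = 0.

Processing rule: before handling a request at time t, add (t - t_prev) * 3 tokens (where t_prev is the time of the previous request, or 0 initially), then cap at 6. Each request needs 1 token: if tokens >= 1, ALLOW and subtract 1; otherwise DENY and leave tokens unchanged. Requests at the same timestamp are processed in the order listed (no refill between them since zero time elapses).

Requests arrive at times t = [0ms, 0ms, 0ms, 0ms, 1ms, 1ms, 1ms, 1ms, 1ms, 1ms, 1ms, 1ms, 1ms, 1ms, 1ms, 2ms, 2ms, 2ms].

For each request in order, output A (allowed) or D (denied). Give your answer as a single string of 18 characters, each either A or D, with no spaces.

Simulating step by step:
  req#1 t=0ms: ALLOW
  req#2 t=0ms: ALLOW
  req#3 t=0ms: ALLOW
  req#4 t=0ms: ALLOW
  req#5 t=1ms: ALLOW
  req#6 t=1ms: ALLOW
  req#7 t=1ms: ALLOW
  req#8 t=1ms: ALLOW
  req#9 t=1ms: ALLOW
  req#10 t=1ms: DENY
  req#11 t=1ms: DENY
  req#12 t=1ms: DENY
  req#13 t=1ms: DENY
  req#14 t=1ms: DENY
  req#15 t=1ms: DENY
  req#16 t=2ms: ALLOW
  req#17 t=2ms: ALLOW
  req#18 t=2ms: ALLOW

Answer: AAAAAAAAADDDDDDAAA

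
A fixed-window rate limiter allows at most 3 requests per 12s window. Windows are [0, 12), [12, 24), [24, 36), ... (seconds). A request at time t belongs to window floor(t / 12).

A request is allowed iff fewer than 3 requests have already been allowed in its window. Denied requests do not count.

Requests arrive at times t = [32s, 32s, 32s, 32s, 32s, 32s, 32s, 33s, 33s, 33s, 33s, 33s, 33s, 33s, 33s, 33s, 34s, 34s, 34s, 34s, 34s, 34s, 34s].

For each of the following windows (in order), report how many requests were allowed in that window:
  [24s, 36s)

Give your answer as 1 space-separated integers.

Answer: 3

Derivation:
Processing requests:
  req#1 t=32s (window 2): ALLOW
  req#2 t=32s (window 2): ALLOW
  req#3 t=32s (window 2): ALLOW
  req#4 t=32s (window 2): DENY
  req#5 t=32s (window 2): DENY
  req#6 t=32s (window 2): DENY
  req#7 t=32s (window 2): DENY
  req#8 t=33s (window 2): DENY
  req#9 t=33s (window 2): DENY
  req#10 t=33s (window 2): DENY
  req#11 t=33s (window 2): DENY
  req#12 t=33s (window 2): DENY
  req#13 t=33s (window 2): DENY
  req#14 t=33s (window 2): DENY
  req#15 t=33s (window 2): DENY
  req#16 t=33s (window 2): DENY
  req#17 t=34s (window 2): DENY
  req#18 t=34s (window 2): DENY
  req#19 t=34s (window 2): DENY
  req#20 t=34s (window 2): DENY
  req#21 t=34s (window 2): DENY
  req#22 t=34s (window 2): DENY
  req#23 t=34s (window 2): DENY

Allowed counts by window: 3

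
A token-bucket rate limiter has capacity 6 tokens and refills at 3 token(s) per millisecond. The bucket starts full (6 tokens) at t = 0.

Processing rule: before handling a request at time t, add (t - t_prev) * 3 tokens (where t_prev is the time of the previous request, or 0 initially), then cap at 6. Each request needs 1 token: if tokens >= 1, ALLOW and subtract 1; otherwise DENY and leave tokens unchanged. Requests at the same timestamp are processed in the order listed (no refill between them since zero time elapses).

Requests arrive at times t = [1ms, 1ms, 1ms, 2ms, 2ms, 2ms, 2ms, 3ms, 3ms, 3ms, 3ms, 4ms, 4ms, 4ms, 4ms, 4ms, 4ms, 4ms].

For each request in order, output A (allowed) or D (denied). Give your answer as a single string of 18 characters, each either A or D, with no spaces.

Simulating step by step:
  req#1 t=1ms: ALLOW
  req#2 t=1ms: ALLOW
  req#3 t=1ms: ALLOW
  req#4 t=2ms: ALLOW
  req#5 t=2ms: ALLOW
  req#6 t=2ms: ALLOW
  req#7 t=2ms: ALLOW
  req#8 t=3ms: ALLOW
  req#9 t=3ms: ALLOW
  req#10 t=3ms: ALLOW
  req#11 t=3ms: ALLOW
  req#12 t=4ms: ALLOW
  req#13 t=4ms: ALLOW
  req#14 t=4ms: ALLOW
  req#15 t=4ms: ALLOW
  req#16 t=4ms: DENY
  req#17 t=4ms: DENY
  req#18 t=4ms: DENY

Answer: AAAAAAAAAAAAAAADDD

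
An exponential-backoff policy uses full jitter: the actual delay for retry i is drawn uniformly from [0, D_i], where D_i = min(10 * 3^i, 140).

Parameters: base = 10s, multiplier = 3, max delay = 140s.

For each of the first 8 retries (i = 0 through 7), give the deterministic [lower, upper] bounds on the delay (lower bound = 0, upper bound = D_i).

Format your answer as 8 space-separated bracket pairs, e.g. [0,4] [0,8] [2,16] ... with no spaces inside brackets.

Computing bounds per retry:
  i=0: D_i=min(10*3^0,140)=10, bounds=[0,10]
  i=1: D_i=min(10*3^1,140)=30, bounds=[0,30]
  i=2: D_i=min(10*3^2,140)=90, bounds=[0,90]
  i=3: D_i=min(10*3^3,140)=140, bounds=[0,140]
  i=4: D_i=min(10*3^4,140)=140, bounds=[0,140]
  i=5: D_i=min(10*3^5,140)=140, bounds=[0,140]
  i=6: D_i=min(10*3^6,140)=140, bounds=[0,140]
  i=7: D_i=min(10*3^7,140)=140, bounds=[0,140]

Answer: [0,10] [0,30] [0,90] [0,140] [0,140] [0,140] [0,140] [0,140]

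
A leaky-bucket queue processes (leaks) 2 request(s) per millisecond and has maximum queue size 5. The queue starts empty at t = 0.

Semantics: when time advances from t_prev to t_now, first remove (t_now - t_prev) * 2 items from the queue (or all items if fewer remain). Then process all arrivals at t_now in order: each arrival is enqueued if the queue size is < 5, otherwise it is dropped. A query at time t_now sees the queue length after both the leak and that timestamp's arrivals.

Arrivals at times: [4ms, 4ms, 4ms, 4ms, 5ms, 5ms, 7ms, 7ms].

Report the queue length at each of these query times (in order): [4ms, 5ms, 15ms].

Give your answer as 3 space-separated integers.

Queue lengths at query times:
  query t=4ms: backlog = 4
  query t=5ms: backlog = 4
  query t=15ms: backlog = 0

Answer: 4 4 0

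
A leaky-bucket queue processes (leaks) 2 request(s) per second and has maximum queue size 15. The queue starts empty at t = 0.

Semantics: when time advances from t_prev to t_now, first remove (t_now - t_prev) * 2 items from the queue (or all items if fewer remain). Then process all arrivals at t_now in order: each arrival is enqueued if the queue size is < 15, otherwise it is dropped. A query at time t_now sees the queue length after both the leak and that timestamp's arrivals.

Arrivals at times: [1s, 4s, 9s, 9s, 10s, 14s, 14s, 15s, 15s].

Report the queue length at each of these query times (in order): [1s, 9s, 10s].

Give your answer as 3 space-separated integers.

Answer: 1 2 1

Derivation:
Queue lengths at query times:
  query t=1s: backlog = 1
  query t=9s: backlog = 2
  query t=10s: backlog = 1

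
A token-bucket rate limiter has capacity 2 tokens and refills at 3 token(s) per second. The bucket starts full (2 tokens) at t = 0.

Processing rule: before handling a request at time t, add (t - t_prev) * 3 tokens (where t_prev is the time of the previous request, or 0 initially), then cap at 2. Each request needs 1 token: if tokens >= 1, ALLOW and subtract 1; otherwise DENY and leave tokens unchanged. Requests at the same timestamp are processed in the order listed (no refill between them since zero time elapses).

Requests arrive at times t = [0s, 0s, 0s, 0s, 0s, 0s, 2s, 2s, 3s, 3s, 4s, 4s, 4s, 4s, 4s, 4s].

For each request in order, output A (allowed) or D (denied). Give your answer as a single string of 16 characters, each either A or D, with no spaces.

Answer: AADDDDAAAAAADDDD

Derivation:
Simulating step by step:
  req#1 t=0s: ALLOW
  req#2 t=0s: ALLOW
  req#3 t=0s: DENY
  req#4 t=0s: DENY
  req#5 t=0s: DENY
  req#6 t=0s: DENY
  req#7 t=2s: ALLOW
  req#8 t=2s: ALLOW
  req#9 t=3s: ALLOW
  req#10 t=3s: ALLOW
  req#11 t=4s: ALLOW
  req#12 t=4s: ALLOW
  req#13 t=4s: DENY
  req#14 t=4s: DENY
  req#15 t=4s: DENY
  req#16 t=4s: DENY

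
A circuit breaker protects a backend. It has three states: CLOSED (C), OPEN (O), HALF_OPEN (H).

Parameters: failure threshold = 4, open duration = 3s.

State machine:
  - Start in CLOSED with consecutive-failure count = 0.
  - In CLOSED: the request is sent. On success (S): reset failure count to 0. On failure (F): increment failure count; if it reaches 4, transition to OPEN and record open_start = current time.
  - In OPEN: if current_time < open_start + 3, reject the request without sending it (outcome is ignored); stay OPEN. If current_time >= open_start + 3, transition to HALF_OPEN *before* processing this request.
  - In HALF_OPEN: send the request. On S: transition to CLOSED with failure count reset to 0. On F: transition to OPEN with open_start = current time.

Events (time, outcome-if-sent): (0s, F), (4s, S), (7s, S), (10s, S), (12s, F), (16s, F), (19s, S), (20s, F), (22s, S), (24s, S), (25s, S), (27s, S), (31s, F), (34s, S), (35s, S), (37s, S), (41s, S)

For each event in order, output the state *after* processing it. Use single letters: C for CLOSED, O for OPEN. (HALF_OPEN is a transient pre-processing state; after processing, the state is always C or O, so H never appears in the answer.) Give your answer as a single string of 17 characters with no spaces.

State after each event:
  event#1 t=0s outcome=F: state=CLOSED
  event#2 t=4s outcome=S: state=CLOSED
  event#3 t=7s outcome=S: state=CLOSED
  event#4 t=10s outcome=S: state=CLOSED
  event#5 t=12s outcome=F: state=CLOSED
  event#6 t=16s outcome=F: state=CLOSED
  event#7 t=19s outcome=S: state=CLOSED
  event#8 t=20s outcome=F: state=CLOSED
  event#9 t=22s outcome=S: state=CLOSED
  event#10 t=24s outcome=S: state=CLOSED
  event#11 t=25s outcome=S: state=CLOSED
  event#12 t=27s outcome=S: state=CLOSED
  event#13 t=31s outcome=F: state=CLOSED
  event#14 t=34s outcome=S: state=CLOSED
  event#15 t=35s outcome=S: state=CLOSED
  event#16 t=37s outcome=S: state=CLOSED
  event#17 t=41s outcome=S: state=CLOSED

Answer: CCCCCCCCCCCCCCCCC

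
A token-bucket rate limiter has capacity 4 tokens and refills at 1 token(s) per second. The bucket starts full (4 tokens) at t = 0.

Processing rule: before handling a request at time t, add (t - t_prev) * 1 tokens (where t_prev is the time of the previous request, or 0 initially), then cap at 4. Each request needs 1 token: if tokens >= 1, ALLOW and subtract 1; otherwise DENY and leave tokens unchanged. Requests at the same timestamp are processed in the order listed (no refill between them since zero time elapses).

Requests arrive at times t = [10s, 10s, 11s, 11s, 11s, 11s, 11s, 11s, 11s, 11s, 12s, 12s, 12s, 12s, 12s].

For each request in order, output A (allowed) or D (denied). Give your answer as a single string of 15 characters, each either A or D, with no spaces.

Simulating step by step:
  req#1 t=10s: ALLOW
  req#2 t=10s: ALLOW
  req#3 t=11s: ALLOW
  req#4 t=11s: ALLOW
  req#5 t=11s: ALLOW
  req#6 t=11s: DENY
  req#7 t=11s: DENY
  req#8 t=11s: DENY
  req#9 t=11s: DENY
  req#10 t=11s: DENY
  req#11 t=12s: ALLOW
  req#12 t=12s: DENY
  req#13 t=12s: DENY
  req#14 t=12s: DENY
  req#15 t=12s: DENY

Answer: AAAAADDDDDADDDD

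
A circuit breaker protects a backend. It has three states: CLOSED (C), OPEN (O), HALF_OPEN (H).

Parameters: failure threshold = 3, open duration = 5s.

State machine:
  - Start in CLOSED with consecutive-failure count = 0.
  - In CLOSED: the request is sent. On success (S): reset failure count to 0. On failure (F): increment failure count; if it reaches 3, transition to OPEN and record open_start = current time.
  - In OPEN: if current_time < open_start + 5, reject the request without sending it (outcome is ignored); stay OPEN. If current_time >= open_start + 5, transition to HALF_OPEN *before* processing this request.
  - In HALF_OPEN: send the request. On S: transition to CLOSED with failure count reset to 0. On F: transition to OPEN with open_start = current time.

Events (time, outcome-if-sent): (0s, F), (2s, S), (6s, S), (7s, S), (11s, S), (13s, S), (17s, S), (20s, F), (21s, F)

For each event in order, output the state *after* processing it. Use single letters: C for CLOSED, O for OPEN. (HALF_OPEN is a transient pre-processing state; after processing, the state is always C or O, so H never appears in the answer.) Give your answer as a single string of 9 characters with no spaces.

Answer: CCCCCCCCC

Derivation:
State after each event:
  event#1 t=0s outcome=F: state=CLOSED
  event#2 t=2s outcome=S: state=CLOSED
  event#3 t=6s outcome=S: state=CLOSED
  event#4 t=7s outcome=S: state=CLOSED
  event#5 t=11s outcome=S: state=CLOSED
  event#6 t=13s outcome=S: state=CLOSED
  event#7 t=17s outcome=S: state=CLOSED
  event#8 t=20s outcome=F: state=CLOSED
  event#9 t=21s outcome=F: state=CLOSED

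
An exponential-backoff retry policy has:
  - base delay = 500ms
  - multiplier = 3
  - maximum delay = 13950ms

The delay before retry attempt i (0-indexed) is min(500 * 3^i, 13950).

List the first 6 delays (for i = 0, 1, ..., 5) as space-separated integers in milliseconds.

Computing each delay:
  i=0: min(500*3^0, 13950) = 500
  i=1: min(500*3^1, 13950) = 1500
  i=2: min(500*3^2, 13950) = 4500
  i=3: min(500*3^3, 13950) = 13500
  i=4: min(500*3^4, 13950) = 13950
  i=5: min(500*3^5, 13950) = 13950

Answer: 500 1500 4500 13500 13950 13950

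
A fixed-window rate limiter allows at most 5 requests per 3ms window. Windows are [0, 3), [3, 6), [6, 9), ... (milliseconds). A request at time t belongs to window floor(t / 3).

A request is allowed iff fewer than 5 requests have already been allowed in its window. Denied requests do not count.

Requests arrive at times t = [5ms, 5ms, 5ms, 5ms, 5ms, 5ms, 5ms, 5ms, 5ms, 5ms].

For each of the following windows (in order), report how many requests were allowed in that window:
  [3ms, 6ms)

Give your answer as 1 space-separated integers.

Processing requests:
  req#1 t=5ms (window 1): ALLOW
  req#2 t=5ms (window 1): ALLOW
  req#3 t=5ms (window 1): ALLOW
  req#4 t=5ms (window 1): ALLOW
  req#5 t=5ms (window 1): ALLOW
  req#6 t=5ms (window 1): DENY
  req#7 t=5ms (window 1): DENY
  req#8 t=5ms (window 1): DENY
  req#9 t=5ms (window 1): DENY
  req#10 t=5ms (window 1): DENY

Allowed counts by window: 5

Answer: 5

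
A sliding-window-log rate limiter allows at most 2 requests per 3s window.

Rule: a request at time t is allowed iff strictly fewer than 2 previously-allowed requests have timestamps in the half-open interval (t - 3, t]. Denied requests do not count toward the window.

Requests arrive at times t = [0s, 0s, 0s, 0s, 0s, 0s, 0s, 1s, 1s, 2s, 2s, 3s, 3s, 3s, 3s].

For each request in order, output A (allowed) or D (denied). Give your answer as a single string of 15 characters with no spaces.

Answer: AADDDDDDDDDAADD

Derivation:
Tracking allowed requests in the window:
  req#1 t=0s: ALLOW
  req#2 t=0s: ALLOW
  req#3 t=0s: DENY
  req#4 t=0s: DENY
  req#5 t=0s: DENY
  req#6 t=0s: DENY
  req#7 t=0s: DENY
  req#8 t=1s: DENY
  req#9 t=1s: DENY
  req#10 t=2s: DENY
  req#11 t=2s: DENY
  req#12 t=3s: ALLOW
  req#13 t=3s: ALLOW
  req#14 t=3s: DENY
  req#15 t=3s: DENY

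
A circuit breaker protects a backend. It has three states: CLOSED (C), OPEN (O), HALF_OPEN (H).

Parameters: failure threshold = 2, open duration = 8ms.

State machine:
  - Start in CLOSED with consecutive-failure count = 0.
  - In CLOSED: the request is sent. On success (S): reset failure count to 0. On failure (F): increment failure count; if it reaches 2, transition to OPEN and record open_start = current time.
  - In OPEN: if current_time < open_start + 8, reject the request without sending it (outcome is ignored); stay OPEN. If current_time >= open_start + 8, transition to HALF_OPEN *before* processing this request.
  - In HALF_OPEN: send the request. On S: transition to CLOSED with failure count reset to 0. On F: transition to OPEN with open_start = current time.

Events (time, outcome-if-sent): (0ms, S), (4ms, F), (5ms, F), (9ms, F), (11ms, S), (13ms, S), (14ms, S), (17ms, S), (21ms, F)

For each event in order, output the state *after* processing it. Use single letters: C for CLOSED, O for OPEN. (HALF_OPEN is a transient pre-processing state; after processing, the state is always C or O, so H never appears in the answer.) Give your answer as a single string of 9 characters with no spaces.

State after each event:
  event#1 t=0ms outcome=S: state=CLOSED
  event#2 t=4ms outcome=F: state=CLOSED
  event#3 t=5ms outcome=F: state=OPEN
  event#4 t=9ms outcome=F: state=OPEN
  event#5 t=11ms outcome=S: state=OPEN
  event#6 t=13ms outcome=S: state=CLOSED
  event#7 t=14ms outcome=S: state=CLOSED
  event#8 t=17ms outcome=S: state=CLOSED
  event#9 t=21ms outcome=F: state=CLOSED

Answer: CCOOOCCCC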